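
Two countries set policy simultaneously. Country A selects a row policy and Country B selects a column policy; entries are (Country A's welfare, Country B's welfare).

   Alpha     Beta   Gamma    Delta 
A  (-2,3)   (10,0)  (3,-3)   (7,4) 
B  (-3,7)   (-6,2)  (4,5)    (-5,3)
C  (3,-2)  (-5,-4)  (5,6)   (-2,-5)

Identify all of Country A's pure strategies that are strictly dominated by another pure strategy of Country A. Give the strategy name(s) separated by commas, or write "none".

B

Nothing dominates A: B at Alpha (-2>-3); C at Beta (10>-5).
B: dominated, since C does at least as well everywhere (Alpha: 3>-3, Beta: -5>-6, Gamma: 5>4, Delta: -2>-5).
C: no other strategy beats it everywhere (A at Alpha (3>-2); B at Alpha (3>-3)).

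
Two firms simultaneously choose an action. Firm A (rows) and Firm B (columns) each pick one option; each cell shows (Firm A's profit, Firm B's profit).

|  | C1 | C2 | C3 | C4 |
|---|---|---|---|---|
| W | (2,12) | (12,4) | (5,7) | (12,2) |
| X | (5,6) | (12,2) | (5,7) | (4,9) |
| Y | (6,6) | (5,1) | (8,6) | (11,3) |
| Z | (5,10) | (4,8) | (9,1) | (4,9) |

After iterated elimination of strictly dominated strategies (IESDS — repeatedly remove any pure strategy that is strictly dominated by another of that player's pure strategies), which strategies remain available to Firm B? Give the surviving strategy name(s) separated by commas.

Column C2 is eliminated: C1 beats it against every remaining row (W: 12>4, X: 6>2, Y: 6>1, Z: 10>8).
For Firm A, Y strictly dominates X on the remaining columns (C1: 6>5, C3: 8>5, C4: 11>4); eliminate X.
Column C4 is eliminated: C1 beats it against every remaining row (W: 12>2, Y: 6>3, Z: 10>9).
Row W is eliminated: Y beats it against every remaining column (C1: 6>2, C3: 8>5).
Among the remaining strategies, none is strictly dominated by another pure strategy of the same player, so the elimination stops.
Surviving strategies — Firm A: {Y, Z}; Firm B: {C1, C3}.

C1, C3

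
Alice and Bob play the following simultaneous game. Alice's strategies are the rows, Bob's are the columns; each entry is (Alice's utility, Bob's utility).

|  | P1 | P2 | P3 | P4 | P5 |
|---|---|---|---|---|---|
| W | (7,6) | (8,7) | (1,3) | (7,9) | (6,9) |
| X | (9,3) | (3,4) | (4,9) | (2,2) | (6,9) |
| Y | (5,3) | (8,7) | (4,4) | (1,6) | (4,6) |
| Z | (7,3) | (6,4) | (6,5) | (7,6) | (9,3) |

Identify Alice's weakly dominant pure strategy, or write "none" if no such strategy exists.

W fails to dominate X at P1 (7<9).
X fails to dominate W at P2 (3<8).
Y fails to dominate W at P1 (5<7).
Z fails to dominate W at P2 (6<8).
No single strategy dominates all the others.

none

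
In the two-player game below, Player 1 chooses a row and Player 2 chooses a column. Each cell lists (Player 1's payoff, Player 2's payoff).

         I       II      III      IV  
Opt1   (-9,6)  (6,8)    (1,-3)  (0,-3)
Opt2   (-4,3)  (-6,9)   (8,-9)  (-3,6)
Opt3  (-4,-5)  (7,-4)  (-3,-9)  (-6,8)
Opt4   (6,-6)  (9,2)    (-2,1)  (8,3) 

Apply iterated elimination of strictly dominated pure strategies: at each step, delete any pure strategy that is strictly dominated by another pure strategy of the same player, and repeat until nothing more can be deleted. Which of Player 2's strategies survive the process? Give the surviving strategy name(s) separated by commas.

Player 1's strategy Opt3 is strictly dominated by Opt4 (I: 6>-4, II: 9>7, III: -2>-3, IV: 8>-6) and is removed.
Player 2's strategy I is strictly dominated by II (Opt1: 8>6, Opt2: 9>3, Opt4: 2>-6) and is removed.
For Player 2, II strictly dominates III on the remaining rows (Opt1: 8>-3, Opt2: 9>-9, Opt4: 2>1); eliminate III.
Player 1's strategy Opt1 is strictly dominated by Opt4 (II: 9>6, IV: 8>0) and is removed.
Player 1's strategy Opt2 is strictly dominated by Opt4 (II: 9>-6, IV: 8>-3) and is removed.
Player 2's strategy II is strictly dominated by IV (Opt4: 3>2) and is removed.
Among the remaining strategies, none is strictly dominated by another pure strategy of the same player, so the elimination stops.
Surviving strategies — Player 1: {Opt4}; Player 2: {IV}.

IV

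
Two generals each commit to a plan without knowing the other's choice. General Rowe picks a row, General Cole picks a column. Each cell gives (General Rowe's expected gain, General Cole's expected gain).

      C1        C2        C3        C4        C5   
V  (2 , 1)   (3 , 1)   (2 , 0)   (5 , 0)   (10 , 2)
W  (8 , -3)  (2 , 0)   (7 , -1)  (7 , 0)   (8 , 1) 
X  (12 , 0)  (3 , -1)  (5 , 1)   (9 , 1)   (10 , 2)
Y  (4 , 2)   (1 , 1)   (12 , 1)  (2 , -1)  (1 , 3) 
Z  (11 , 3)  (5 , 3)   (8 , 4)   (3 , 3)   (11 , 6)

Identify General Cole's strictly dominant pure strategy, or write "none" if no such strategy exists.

C5

C5 vs C1: V: 2>1, W: 1>-3, X: 2>0, Y: 3>2, Z: 6>3.
C5 vs C2: V: 2>1, W: 1>0, X: 2>-1, Y: 3>1, Z: 6>3.
C5 vs C3: V: 2>0, W: 1>-1, X: 2>1, Y: 3>1, Z: 6>4.
C5 vs C4: V: 2>0, W: 1>0, X: 2>1, Y: 3>-1, Z: 6>3.
C5 strictly beats every other strategy against every opponent action, so it is strictly dominant.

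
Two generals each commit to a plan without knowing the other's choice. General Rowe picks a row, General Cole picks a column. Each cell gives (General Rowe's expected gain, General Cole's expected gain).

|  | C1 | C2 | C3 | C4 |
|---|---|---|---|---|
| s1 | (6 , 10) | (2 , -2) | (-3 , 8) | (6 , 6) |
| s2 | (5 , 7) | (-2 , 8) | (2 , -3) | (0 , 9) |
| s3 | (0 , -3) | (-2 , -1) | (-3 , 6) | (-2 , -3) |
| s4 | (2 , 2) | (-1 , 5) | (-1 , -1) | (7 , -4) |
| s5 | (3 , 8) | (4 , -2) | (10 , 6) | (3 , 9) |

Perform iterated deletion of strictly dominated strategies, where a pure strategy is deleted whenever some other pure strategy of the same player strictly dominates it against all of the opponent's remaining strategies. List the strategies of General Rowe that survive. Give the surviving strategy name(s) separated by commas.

General Rowe's strategy s3 is strictly dominated by s4 (C1: 2>0, C2: -1>-2, C3: -1>-3, C4: 7>-2) and is removed.
Column C3 is eliminated: C1 beats it against every remaining row (s1: 10>8, s2: 7>-3, s4: 2>-1, s5: 8>6).
General Rowe's strategy s2 is strictly dominated by s1 (C1: 6>5, C2: 2>-2, C4: 6>0) and is removed.
Among the remaining strategies, none is strictly dominated by another pure strategy of the same player, so the elimination stops.
Surviving strategies — General Rowe: {s1, s4, s5}; General Cole: {C1, C2, C4}.

s1, s4, s5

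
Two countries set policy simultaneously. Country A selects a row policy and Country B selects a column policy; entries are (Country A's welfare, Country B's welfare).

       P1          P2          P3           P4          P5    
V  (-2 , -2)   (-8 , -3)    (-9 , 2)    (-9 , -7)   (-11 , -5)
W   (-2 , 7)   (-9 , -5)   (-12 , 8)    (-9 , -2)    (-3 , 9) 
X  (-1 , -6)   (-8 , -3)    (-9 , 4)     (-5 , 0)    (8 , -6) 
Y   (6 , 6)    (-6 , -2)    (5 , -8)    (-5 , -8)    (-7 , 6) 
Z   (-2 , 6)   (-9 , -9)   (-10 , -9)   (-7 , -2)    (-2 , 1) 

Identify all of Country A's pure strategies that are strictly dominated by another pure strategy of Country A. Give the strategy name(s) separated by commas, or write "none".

Y strictly dominates V — P1: 6>-2, P2: -6>-8, P3: 5>-9, P4: -5>-9, P5: -7>-11.
W: dominated, since X does at least as well everywhere (P1: -1>-2, P2: -8>-9, P3: -9>-12, P4: -5>-9, P5: 8>-3).
Nothing dominates X: V at P1 (-1>-2); W at P1 (-1>-2); Y at P4 (-5=-5); Z at P1 (-1>-2).
Y: no other strategy beats it everywhere (V at P1 (6>-2); W at P1 (6>-2); X at P1 (6>-1); Z at P1 (6>-2)).
Z: dominated, since X does at least as well everywhere (P1: -1>-2, P2: -8>-9, P3: -9>-10, P4: -5>-7, P5: 8>-2).

V, W, Z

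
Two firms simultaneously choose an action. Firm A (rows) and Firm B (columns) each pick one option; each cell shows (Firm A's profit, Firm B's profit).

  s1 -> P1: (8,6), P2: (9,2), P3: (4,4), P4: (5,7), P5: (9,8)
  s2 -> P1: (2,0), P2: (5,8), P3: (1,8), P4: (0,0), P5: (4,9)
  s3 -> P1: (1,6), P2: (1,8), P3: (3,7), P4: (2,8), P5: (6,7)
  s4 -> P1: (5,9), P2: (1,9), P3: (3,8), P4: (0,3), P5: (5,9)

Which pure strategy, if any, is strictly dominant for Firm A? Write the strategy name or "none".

s1 vs s2: P1: 8>2, P2: 9>5, P3: 4>1, P4: 5>0, P5: 9>4.
s1 vs s3: P1: 8>1, P2: 9>1, P3: 4>3, P4: 5>2, P5: 9>6.
s1 vs s4: P1: 8>5, P2: 9>1, P3: 4>3, P4: 5>0, P5: 9>5.
s1 strictly beats every other strategy against every opponent action, so it is strictly dominant.

s1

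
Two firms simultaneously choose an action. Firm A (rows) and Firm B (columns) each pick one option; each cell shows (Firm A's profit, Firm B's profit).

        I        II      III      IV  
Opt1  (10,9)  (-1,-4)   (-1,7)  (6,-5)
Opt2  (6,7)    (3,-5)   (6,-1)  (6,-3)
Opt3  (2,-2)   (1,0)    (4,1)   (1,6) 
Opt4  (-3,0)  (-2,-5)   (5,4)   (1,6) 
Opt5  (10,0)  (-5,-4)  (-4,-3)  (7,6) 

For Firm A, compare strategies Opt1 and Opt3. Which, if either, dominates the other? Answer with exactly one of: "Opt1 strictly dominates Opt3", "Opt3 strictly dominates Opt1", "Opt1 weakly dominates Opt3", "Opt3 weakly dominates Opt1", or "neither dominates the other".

Compare Opt1 to Opt3 across each choice by Firm B: I: 10>2, II: -1<1, III: -1<4, IV: 6>1.
Opt1 does better at I, IV but worse at II, III; neither strategy dominates the other.

neither dominates the other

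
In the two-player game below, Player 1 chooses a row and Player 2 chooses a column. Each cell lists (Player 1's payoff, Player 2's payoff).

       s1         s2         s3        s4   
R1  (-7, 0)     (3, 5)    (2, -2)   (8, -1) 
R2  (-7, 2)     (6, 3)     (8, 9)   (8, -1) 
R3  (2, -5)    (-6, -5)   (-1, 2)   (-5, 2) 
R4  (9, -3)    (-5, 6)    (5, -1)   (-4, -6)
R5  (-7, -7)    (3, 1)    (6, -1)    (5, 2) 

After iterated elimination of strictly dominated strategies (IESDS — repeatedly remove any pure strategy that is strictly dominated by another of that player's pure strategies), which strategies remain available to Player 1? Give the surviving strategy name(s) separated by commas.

R2

For Player 1, R4 strictly dominates R3 on the remaining columns (s1: 9>2, s2: -5>-6, s3: 5>-1, s4: -4>-5); eliminate R3.
Column s1 is eliminated: s2 beats it against every remaining row (R1: 5>0, R2: 3>2, R4: 6>-3, R5: 1>-7).
Row R4 is eliminated: R2 beats it against every remaining column (s2: 6>-5, s3: 8>5, s4: 8>-4).
Row R5 is eliminated: R2 beats it against every remaining column (s2: 6>3, s3: 8>6, s4: 8>5).
Column s4 is eliminated: s2 beats it against every remaining row (R1: 5>-1, R2: 3>-1).
For Player 1, R2 strictly dominates R1 on the remaining columns (s2: 6>3, s3: 8>2); eliminate R1.
Column s2 is eliminated: s3 beats it against every remaining row (R2: 9>3).
Among the remaining strategies, none is strictly dominated by another pure strategy of the same player, so the elimination stops.
Surviving strategies — Player 1: {R2}; Player 2: {s3}.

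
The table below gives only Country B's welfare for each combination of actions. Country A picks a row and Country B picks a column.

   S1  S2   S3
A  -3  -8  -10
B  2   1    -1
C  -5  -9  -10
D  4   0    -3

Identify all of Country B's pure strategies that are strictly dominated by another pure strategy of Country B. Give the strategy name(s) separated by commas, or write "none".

S2, S3

S1: no other strategy beats it everywhere (S2 at A (-3>-8); S3 at A (-3>-10)).
S2: dominated, since S1 does at least as well everywhere (A: -3>-8, B: 2>1, C: -5>-9, D: 4>0).
S1 strictly dominates S3 — A: -3>-10, B: 2>-1, C: -5>-10, D: 4>-3.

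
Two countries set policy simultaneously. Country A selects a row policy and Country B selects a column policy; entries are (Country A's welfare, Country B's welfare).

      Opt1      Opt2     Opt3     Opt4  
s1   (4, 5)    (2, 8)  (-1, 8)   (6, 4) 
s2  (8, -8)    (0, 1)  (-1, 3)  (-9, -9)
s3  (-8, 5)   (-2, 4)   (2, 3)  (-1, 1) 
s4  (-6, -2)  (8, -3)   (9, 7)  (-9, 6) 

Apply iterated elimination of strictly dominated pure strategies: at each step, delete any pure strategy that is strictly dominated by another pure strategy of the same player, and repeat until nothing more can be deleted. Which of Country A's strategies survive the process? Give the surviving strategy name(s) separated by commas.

s4

For Country B, Opt3 strictly dominates Opt4 on the remaining rows (s1: 8>4, s2: 3>-9, s3: 3>1, s4: 7>6); eliminate Opt4.
For Country A, s4 strictly dominates s3 on the remaining columns (Opt1: -6>-8, Opt2: 8>-2, Opt3: 9>2); eliminate s3.
Column Opt1 is eliminated: Opt3 beats it against every remaining row (s1: 8>5, s2: 3>-8, s4: 7>-2).
Country A's strategy s1 is strictly dominated by s4 (Opt2: 8>2, Opt3: 9>-1) and is removed.
Country A's strategy s2 is strictly dominated by s4 (Opt2: 8>0, Opt3: 9>-1) and is removed.
For Country B, Opt3 strictly dominates Opt2 on the remaining rows (s4: 7>-3); eliminate Opt2.
Among the remaining strategies, none is strictly dominated by another pure strategy of the same player, so the elimination stops.
Surviving strategies — Country A: {s4}; Country B: {Opt3}.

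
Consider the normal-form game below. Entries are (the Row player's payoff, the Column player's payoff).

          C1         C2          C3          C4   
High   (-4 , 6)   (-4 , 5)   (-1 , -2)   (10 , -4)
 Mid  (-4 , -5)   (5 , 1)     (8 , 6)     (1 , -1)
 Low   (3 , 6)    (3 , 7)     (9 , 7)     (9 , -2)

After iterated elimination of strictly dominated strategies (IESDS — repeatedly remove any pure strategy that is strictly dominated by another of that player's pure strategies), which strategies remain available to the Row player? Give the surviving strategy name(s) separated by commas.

Column C4 is eliminated: C2 beats it against every remaining row (High: 5>-4, Mid: 1>-1, Low: 7>-2).
The Row player's strategy High is strictly dominated by Low (C1: 3>-4, C2: 3>-4, C3: 9>-1) and is removed.
The Column player's strategy C1 is strictly dominated by C2 (Mid: 1>-5, Low: 7>6) and is removed.
Among the remaining strategies, none is strictly dominated by another pure strategy of the same player, so the elimination stops.
Surviving strategies — the Row player: {Mid, Low}; the Column player: {C2, C3}.

Mid, Low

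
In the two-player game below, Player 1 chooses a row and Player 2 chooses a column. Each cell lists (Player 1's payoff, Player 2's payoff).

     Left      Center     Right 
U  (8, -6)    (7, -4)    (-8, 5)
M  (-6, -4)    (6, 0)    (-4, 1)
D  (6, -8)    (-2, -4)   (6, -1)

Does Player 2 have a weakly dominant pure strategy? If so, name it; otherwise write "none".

Right vs Left: U: 5>-6, M: 1>-4, D: -1>-8.
Right vs Center: U: 5>-4, M: 1>0, D: -1>-4.
Right is at least as good as every other strategy against every opponent action, so it is weakly dominant.

Right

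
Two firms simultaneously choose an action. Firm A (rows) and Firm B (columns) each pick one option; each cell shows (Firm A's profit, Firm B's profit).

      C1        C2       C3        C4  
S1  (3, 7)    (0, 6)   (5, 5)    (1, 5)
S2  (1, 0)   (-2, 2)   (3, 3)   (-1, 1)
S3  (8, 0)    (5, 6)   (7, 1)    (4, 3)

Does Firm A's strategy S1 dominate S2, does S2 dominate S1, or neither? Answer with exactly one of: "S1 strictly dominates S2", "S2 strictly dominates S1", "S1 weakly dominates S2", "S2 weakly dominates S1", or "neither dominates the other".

Compare S1 to S2 across each choice by Firm B: C1: 3>1, C2: 0>-2, C3: 5>3, C4: 1>-1.
S1 gives a strictly higher payoff against each choice by Firm B, so S1 strictly dominates S2.

S1 strictly dominates S2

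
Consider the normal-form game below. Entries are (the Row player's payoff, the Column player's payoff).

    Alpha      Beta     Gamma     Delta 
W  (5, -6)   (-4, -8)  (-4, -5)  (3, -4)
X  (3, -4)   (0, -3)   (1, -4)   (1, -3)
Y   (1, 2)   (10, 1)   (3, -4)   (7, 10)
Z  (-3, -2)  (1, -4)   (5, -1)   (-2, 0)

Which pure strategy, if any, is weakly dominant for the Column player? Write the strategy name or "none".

Delta vs Alpha: W: -4>-6, X: -3>-4, Y: 10>2, Z: 0>-2.
Delta vs Beta: W: -4>-8, X: -3=-3, Y: 10>1, Z: 0>-4.
Delta vs Gamma: W: -4>-5, X: -3>-4, Y: 10>-4, Z: 0>-1.
Delta is at least as good as every other strategy against every opponent action, so it is weakly dominant.

Delta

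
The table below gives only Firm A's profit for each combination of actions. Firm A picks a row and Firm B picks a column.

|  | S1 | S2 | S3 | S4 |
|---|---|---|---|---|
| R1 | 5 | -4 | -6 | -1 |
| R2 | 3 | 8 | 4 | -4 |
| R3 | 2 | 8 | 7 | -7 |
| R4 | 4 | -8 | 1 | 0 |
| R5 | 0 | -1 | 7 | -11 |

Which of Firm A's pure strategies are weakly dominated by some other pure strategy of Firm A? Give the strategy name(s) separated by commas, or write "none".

Nothing dominates R1: R2 at S1 (5>3); R3 at S1 (5>2); R4 at S1 (5>4); R5 at S1 (5>0).
R2 is not dominated — it holds its own against R1 at S2 (8>-4); R3 at S1 (3>2); R4 at S2 (8>-8); R5 at S1 (3>0).
R3 is not dominated — it holds its own against R1 at S2 (8>-4); R2 at S3 (7>4); R4 at S2 (8>-8); R5 at S1 (2>0).
R4 is not dominated — it holds its own against R1 at S3 (1>-6); R2 at S1 (4>3); R3 at S1 (4>2); R5 at S1 (4>0).
R3 weakly dominates R5 — S1: 2>0, S2: 8>-1, S3: 7=7, S4: -7>-11.

R5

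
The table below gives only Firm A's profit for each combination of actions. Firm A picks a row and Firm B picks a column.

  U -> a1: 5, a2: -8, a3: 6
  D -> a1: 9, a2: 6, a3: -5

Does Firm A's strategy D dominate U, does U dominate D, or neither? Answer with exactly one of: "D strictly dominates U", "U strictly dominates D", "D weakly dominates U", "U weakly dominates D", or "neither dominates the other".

neither dominates the other

D's payoffs vs U's, by Firm B's action — a1: 9>5, a2: 6>-8, a3: -5<6.
D does better at a1, a2 but worse at a3; neither strategy dominates the other.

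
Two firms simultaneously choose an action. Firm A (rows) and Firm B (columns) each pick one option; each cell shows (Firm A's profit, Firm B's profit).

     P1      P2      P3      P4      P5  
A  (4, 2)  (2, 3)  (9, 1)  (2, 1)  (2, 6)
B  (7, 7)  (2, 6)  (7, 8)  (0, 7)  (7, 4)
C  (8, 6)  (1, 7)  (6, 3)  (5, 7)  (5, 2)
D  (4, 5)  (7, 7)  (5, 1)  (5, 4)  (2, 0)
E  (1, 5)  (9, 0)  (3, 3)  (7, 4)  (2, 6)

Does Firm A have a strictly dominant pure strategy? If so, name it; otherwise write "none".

A fails to dominate B at P1 (4<7).
B fails to dominate A at P2 (2=2).
C fails to dominate A at P2 (1<2).
D fails to dominate A at P1 (4=4).
E fails to dominate A at P1 (1<4).
No single strategy dominates all the others.

none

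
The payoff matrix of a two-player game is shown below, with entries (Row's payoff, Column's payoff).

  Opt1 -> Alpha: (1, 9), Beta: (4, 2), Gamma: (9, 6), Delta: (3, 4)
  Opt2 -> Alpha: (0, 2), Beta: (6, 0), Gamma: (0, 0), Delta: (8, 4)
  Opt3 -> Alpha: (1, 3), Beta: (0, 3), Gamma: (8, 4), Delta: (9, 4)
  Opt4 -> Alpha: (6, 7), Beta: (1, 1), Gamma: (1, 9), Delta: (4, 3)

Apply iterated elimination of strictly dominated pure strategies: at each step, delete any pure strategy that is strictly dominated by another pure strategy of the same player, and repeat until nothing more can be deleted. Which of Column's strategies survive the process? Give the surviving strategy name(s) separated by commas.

For Column, Delta strictly dominates Beta on the remaining rows (Opt1: 4>2, Opt2: 4>0, Opt3: 4>3, Opt4: 3>1); eliminate Beta.
Row's strategy Opt2 is strictly dominated by Opt3 (Alpha: 1>0, Gamma: 8>0, Delta: 9>8) and is removed.
Among the remaining strategies, none is strictly dominated by another pure strategy of the same player, so the elimination stops.
Surviving strategies — Row: {Opt1, Opt3, Opt4}; Column: {Alpha, Gamma, Delta}.

Alpha, Gamma, Delta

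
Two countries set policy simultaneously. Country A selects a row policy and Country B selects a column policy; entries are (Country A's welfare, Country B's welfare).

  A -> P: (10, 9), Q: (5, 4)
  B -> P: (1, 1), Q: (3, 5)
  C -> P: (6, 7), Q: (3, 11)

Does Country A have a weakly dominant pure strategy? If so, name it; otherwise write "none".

A

A vs B: P: 10>1, Q: 5>3.
A vs C: P: 10>6, Q: 5>3.
A is at least as good as every other strategy against every opponent action, so it is weakly dominant.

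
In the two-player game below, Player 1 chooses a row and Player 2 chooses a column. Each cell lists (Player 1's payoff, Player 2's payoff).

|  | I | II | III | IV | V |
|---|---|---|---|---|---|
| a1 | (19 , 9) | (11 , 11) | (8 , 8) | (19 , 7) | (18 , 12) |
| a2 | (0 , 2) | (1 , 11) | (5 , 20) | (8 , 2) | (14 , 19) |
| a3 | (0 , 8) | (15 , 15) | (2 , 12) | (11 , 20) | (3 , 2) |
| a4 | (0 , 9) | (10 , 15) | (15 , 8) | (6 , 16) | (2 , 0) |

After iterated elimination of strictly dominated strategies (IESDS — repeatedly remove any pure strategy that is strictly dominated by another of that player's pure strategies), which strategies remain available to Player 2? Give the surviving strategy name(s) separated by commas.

II, IV, V

Player 1's strategy a2 is strictly dominated by a1 (I: 19>0, II: 11>1, III: 8>5, IV: 19>8, V: 18>14) and is removed.
For Player 2, II strictly dominates I on the remaining rows (a1: 11>9, a3: 15>8, a4: 15>9); eliminate I.
For Player 2, II strictly dominates III on the remaining rows (a1: 11>8, a3: 15>12, a4: 15>8); eliminate III.
Player 1's strategy a4 is strictly dominated by a1 (II: 11>10, IV: 19>6, V: 18>2) and is removed.
Among the remaining strategies, none is strictly dominated by another pure strategy of the same player, so the elimination stops.
Surviving strategies — Player 1: {a1, a3}; Player 2: {II, IV, V}.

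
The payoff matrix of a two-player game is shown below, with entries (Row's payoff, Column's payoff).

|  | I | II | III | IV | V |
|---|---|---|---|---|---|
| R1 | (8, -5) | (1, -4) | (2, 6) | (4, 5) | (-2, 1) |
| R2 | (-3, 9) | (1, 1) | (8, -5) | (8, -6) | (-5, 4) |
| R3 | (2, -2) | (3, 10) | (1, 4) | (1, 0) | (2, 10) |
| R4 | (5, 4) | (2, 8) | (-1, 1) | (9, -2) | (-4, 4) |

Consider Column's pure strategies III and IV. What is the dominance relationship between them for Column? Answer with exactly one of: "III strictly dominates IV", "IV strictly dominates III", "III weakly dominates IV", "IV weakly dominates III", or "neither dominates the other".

III strictly dominates IV

Compare III to IV across each opponent action: R1: 6>5, R2: -5>-6, R3: 4>0, R4: 1>-2.
III gives a strictly higher payoff against each opponent action, so III strictly dominates IV.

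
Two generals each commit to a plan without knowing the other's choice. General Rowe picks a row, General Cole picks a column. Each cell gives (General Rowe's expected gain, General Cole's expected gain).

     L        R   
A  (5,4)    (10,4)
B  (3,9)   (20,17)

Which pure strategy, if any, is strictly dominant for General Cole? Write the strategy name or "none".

L fails to dominate R at A (4=4).
R fails to dominate L at A (4=4).
No single strategy dominates all the others.

none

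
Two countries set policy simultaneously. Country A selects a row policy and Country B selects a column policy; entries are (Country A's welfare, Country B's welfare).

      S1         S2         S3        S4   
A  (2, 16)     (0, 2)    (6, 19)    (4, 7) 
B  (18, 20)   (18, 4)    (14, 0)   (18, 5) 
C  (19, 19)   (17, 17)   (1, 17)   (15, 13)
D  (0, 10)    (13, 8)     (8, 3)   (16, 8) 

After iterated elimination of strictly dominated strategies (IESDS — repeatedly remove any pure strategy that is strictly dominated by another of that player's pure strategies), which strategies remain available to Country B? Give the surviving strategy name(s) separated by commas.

S1

For Country A, B strictly dominates A on the remaining columns (S1: 18>2, S2: 18>0, S3: 14>6, S4: 18>4); eliminate A.
Row D is eliminated: B beats it against every remaining column (S1: 18>0, S2: 18>13, S3: 14>8, S4: 18>16).
Column S2 is eliminated: S1 beats it against every remaining row (B: 20>4, C: 19>17).
For Country B, S1 strictly dominates S3 on the remaining rows (B: 20>0, C: 19>17); eliminate S3.
Column S4 is eliminated: S1 beats it against every remaining row (B: 20>5, C: 19>13).
Row B is eliminated: C beats it against every remaining column (S1: 19>18).
Among the remaining strategies, none is strictly dominated by another pure strategy of the same player, so the elimination stops.
Surviving strategies — Country A: {C}; Country B: {S1}.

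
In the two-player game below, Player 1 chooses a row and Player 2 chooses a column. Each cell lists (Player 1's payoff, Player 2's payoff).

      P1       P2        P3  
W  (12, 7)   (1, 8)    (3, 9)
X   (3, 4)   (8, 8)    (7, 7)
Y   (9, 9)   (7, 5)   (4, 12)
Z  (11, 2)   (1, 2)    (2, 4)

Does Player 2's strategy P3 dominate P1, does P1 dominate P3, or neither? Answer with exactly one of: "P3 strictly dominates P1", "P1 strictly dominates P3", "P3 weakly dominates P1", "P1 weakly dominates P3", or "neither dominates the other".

P3's payoffs vs P1's, by Player 1's action — W: 9>7, X: 7>4, Y: 12>9, Z: 4>2.
Every comparison favours P3, so P3 strictly dominates P1.

P3 strictly dominates P1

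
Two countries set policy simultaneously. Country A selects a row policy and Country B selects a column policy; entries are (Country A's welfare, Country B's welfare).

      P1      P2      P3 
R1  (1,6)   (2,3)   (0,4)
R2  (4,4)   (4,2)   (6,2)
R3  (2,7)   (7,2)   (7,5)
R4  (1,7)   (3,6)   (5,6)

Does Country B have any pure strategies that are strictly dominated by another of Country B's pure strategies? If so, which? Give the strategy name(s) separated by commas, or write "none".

P2, P3

Nothing dominates P1: P2 at R1 (6>3); P3 at R1 (6>4).
P2: dominated, since P1 does at least as well everywhere (R1: 6>3, R2: 4>2, R3: 7>2, R4: 7>6).
P1 strictly dominates P3 — R1: 6>4, R2: 4>2, R3: 7>5, R4: 7>6.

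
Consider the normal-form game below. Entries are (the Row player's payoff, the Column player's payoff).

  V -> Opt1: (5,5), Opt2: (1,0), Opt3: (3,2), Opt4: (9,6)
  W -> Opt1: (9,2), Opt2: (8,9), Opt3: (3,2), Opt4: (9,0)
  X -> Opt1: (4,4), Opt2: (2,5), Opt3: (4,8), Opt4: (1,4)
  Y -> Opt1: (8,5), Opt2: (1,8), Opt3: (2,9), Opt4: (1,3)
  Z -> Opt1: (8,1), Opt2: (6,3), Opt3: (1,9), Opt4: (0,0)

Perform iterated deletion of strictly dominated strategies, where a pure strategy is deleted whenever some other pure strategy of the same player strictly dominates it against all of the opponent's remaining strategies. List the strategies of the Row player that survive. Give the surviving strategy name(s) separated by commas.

The Row player's strategy Y is strictly dominated by W (Opt1: 9>8, Opt2: 8>1, Opt3: 3>2, Opt4: 9>1) and is removed.
Row Z is eliminated: W beats it against every remaining column (Opt1: 9>8, Opt2: 8>6, Opt3: 3>1, Opt4: 9>0).
Among the remaining strategies, none is strictly dominated by another pure strategy of the same player, so the elimination stops.
Surviving strategies — the Row player: {V, W, X}; the Column player: {Opt1, Opt2, Opt3, Opt4}.

V, W, X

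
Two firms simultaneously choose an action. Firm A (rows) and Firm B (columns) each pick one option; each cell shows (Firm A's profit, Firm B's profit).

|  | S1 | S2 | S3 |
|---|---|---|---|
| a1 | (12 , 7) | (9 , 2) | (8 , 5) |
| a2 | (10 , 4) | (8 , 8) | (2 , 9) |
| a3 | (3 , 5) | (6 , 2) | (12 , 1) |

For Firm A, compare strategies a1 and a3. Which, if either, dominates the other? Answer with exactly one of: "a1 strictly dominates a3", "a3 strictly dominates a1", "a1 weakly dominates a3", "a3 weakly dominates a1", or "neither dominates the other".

Compare a1 to a3 across each opponent action: S1: 12>3, S2: 9>6, S3: 8<12.
a1 does better at S1, S2 but worse at S3; neither strategy dominates the other.

neither dominates the other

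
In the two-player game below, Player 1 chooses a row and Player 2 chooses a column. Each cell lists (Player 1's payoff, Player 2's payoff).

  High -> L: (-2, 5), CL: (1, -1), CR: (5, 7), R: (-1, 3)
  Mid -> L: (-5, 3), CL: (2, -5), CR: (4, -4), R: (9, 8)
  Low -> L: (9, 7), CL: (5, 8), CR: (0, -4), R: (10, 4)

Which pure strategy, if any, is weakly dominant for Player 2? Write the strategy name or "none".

L fails to dominate CL at Low (7<8).
CL fails to dominate L at High (-1<5).
CR fails to dominate L at Mid (-4<3).
R fails to dominate L at High (3<5).
No single strategy dominates all the others.

none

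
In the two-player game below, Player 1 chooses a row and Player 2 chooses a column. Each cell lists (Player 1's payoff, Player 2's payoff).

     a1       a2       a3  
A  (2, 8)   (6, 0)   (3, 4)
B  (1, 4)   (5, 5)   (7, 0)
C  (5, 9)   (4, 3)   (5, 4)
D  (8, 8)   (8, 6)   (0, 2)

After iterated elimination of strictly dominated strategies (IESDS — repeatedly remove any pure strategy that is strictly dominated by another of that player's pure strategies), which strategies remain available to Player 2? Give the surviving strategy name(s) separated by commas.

a1

Column a3 is eliminated: a1 beats it against every remaining row (A: 8>4, B: 4>0, C: 9>4, D: 8>2).
Player 1's strategy A is strictly dominated by D (a1: 8>2, a2: 8>6) and is removed.
Player 1's strategy B is strictly dominated by D (a1: 8>1, a2: 8>5) and is removed.
For Player 1, D strictly dominates C on the remaining columns (a1: 8>5, a2: 8>4); eliminate C.
Column a2 is eliminated: a1 beats it against every remaining row (D: 8>6).
Among the remaining strategies, none is strictly dominated by another pure strategy of the same player, so the elimination stops.
Surviving strategies — Player 1: {D}; Player 2: {a1}.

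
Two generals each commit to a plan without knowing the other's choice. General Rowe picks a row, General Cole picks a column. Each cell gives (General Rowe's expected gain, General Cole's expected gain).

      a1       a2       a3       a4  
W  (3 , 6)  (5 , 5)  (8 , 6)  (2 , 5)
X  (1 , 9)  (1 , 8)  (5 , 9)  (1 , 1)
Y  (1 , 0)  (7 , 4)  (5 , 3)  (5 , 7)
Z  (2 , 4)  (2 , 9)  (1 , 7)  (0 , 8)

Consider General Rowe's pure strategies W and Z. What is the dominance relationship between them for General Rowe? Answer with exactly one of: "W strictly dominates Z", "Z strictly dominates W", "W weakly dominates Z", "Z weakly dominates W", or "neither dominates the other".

W's payoffs vs Z's, by General Cole's action — a1: 3>2, a2: 5>2, a3: 8>1, a4: 2>0.
Every comparison favours W, so W strictly dominates Z.

W strictly dominates Z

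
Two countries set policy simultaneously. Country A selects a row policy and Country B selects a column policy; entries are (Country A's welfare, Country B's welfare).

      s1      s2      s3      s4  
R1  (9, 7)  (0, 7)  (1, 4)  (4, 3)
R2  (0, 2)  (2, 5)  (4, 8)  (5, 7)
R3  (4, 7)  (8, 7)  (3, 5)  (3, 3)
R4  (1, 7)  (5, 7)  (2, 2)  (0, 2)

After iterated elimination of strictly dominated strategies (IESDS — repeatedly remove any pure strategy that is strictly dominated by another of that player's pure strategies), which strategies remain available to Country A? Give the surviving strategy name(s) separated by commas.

Country A's strategy R4 is strictly dominated by R3 (s1: 4>1, s2: 8>5, s3: 3>2, s4: 3>0) and is removed.
For Country B, s3 strictly dominates s4 on the remaining rows (R1: 4>3, R2: 8>7, R3: 5>3); eliminate s4.
Among the remaining strategies, none is strictly dominated by another pure strategy of the same player, so the elimination stops.
Surviving strategies — Country A: {R1, R2, R3}; Country B: {s1, s2, s3}.

R1, R2, R3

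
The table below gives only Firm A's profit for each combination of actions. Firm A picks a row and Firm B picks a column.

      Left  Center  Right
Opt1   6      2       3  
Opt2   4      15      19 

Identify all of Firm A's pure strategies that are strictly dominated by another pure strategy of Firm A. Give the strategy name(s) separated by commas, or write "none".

Nothing dominates Opt1: Opt2 at Left (6>4).
Opt2 is not dominated — it holds its own against Opt1 at Center (15>2).

none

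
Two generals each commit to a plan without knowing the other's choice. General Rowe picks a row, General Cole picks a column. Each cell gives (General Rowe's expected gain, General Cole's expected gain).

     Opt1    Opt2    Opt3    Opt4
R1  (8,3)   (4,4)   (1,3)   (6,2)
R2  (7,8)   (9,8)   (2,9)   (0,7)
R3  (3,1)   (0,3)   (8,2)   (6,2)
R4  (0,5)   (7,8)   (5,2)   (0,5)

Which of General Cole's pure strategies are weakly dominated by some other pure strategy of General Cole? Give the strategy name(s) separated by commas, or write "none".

Opt1, Opt4

Opt1 is weakly dominated by Opt2 (R1: 4>3, R2: 8=8, R3: 3>1, R4: 8>5).
Nothing dominates Opt2: Opt1 at R1 (4>3); Opt3 at R1 (4>3); Opt4 at R1 (4>2).
Opt3: no other strategy beats it everywhere (Opt1 at R2 (9>8); Opt2 at R2 (9>8); Opt4 at R1 (3>2)).
Opt4 is weakly dominated by Opt2 (R1: 4>2, R2: 8>7, R3: 3>2, R4: 8>5).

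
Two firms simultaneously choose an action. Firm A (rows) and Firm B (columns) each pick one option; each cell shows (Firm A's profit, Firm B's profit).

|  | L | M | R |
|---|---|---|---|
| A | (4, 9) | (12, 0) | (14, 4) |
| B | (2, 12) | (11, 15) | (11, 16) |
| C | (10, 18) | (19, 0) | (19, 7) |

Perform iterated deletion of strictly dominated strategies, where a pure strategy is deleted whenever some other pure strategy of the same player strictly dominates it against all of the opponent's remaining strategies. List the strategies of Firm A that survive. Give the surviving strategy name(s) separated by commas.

Firm A's strategy A is strictly dominated by C (L: 10>4, M: 19>12, R: 19>14) and is removed.
Firm A's strategy B is strictly dominated by C (L: 10>2, M: 19>11, R: 19>11) and is removed.
Firm B's strategy M is strictly dominated by L (C: 18>0) and is removed.
Firm B's strategy R is strictly dominated by L (C: 18>7) and is removed.
Among the remaining strategies, none is strictly dominated by another pure strategy of the same player, so the elimination stops.
Surviving strategies — Firm A: {C}; Firm B: {L}.

C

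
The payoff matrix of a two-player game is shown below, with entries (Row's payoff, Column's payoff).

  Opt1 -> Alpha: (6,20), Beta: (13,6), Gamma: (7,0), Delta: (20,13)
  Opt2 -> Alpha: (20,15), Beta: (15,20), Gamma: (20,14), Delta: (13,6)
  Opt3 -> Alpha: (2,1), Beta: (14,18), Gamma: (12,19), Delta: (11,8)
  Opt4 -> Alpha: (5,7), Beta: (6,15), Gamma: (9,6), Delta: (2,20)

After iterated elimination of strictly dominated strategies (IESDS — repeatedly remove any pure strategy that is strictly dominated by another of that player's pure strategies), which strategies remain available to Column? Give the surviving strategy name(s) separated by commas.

Row Opt3 is eliminated: Opt2 beats it against every remaining column (Alpha: 20>2, Beta: 15>14, Gamma: 20>12, Delta: 13>11).
Row's strategy Opt4 is strictly dominated by Opt2 (Alpha: 20>5, Beta: 15>6, Gamma: 20>9, Delta: 13>2) and is removed.
Column's strategy Gamma is strictly dominated by Alpha (Opt1: 20>0, Opt2: 15>14) and is removed.
Column Delta is eliminated: Alpha beats it against every remaining row (Opt1: 20>13, Opt2: 15>6).
Row Opt1 is eliminated: Opt2 beats it against every remaining column (Alpha: 20>6, Beta: 15>13).
For Column, Beta strictly dominates Alpha on the remaining rows (Opt2: 20>15); eliminate Alpha.
Among the remaining strategies, none is strictly dominated by another pure strategy of the same player, so the elimination stops.
Surviving strategies — Row: {Opt2}; Column: {Beta}.

Beta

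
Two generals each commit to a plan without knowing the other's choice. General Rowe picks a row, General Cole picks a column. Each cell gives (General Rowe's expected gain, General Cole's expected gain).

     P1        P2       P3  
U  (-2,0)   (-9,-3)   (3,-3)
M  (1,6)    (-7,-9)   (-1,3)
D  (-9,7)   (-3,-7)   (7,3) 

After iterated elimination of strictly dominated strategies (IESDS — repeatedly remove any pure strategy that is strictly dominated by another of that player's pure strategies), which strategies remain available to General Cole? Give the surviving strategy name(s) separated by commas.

For General Cole, P1 strictly dominates P2 on the remaining rows (U: 0>-3, M: 6>-9, D: 7>-7); eliminate P2.
General Cole's strategy P3 is strictly dominated by P1 (U: 0>-3, M: 6>3, D: 7>3) and is removed.
Row U is eliminated: M beats it against every remaining column (P1: 1>-2).
Row D is eliminated: M beats it against every remaining column (P1: 1>-9).
Among the remaining strategies, none is strictly dominated by another pure strategy of the same player, so the elimination stops.
Surviving strategies — General Rowe: {M}; General Cole: {P1}.

P1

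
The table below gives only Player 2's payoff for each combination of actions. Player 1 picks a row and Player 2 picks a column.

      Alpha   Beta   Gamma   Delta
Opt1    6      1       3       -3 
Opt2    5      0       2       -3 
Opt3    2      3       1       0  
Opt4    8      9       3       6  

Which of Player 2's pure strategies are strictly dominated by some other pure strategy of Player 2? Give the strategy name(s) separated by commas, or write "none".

Alpha is not dominated — it holds its own against Beta at Opt1 (6>1); Gamma at Opt1 (6>3); Delta at Opt1 (6>-3).
Nothing dominates Beta: Alpha at Opt3 (3>2); Gamma at Opt3 (3>1); Delta at Opt1 (1>-3).
Alpha strictly dominates Gamma — Opt1: 6>3, Opt2: 5>2, Opt3: 2>1, Opt4: 8>3.
Delta: dominated, since Alpha does at least as well everywhere (Opt1: 6>-3, Opt2: 5>-3, Opt3: 2>0, Opt4: 8>6).

Gamma, Delta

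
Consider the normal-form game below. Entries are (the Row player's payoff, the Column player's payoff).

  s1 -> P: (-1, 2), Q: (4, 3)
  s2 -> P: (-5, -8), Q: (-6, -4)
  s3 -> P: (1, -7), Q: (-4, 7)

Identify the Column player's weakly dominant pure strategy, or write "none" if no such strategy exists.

Q

Q vs P: s1: 3>2, s2: -4>-8, s3: 7>-7.
Q is at least as good as every other strategy against every opponent action, so it is weakly dominant.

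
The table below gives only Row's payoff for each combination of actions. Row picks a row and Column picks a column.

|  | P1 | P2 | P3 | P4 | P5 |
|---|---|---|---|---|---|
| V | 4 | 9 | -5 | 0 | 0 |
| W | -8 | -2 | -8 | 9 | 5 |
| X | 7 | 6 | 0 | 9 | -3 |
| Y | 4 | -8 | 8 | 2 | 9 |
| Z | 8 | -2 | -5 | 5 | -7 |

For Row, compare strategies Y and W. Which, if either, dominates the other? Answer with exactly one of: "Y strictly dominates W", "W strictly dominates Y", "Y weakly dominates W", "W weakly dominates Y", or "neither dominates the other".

Compare Y to W across each opponent action: P1: 4>-8, P2: -8<-2, P3: 8>-8, P4: 2<9, P5: 9>5.
Y does better at P1, P3, P5 but worse at P2, P4; neither strategy dominates the other.

neither dominates the other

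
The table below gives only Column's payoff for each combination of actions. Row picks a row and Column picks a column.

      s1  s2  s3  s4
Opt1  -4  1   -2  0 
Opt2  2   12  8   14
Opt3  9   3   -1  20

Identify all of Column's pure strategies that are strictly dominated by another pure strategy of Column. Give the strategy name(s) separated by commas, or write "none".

s1 is strictly dominated by s4 (Opt1: 0>-4, Opt2: 14>2, Opt3: 20>9).
Nothing dominates s2: s1 at Opt1 (1>-4); s3 at Opt1 (1>-2); s4 at Opt1 (1>0).
s3 is strictly dominated by s2 (Opt1: 1>-2, Opt2: 12>8, Opt3: 3>-1).
s4 is not dominated — it holds its own against s1 at Opt1 (0>-4); s2 at Opt2 (14>12); s3 at Opt1 (0>-2).

s1, s3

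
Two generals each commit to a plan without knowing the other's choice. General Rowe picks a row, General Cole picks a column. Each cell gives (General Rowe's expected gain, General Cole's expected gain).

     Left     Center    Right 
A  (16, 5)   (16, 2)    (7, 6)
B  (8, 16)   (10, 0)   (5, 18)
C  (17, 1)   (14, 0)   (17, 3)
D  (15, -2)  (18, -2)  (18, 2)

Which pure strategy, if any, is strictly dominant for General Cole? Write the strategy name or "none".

Right vs Left: A: 6>5, B: 18>16, C: 3>1, D: 2>-2.
Right vs Center: A: 6>2, B: 18>0, C: 3>0, D: 2>-2.
Right strictly beats every other strategy against every opponent action, so it is strictly dominant.

Right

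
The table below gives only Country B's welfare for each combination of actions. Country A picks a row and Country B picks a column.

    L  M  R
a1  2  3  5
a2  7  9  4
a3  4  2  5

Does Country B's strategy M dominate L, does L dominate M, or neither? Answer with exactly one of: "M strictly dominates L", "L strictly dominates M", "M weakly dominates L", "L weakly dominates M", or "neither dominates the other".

neither dominates the other

Compare M to L across each choice by Country A: a1: 3>2, a2: 9>7, a3: 2<4.
M does better at a1, a2 but worse at a3; neither strategy dominates the other.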